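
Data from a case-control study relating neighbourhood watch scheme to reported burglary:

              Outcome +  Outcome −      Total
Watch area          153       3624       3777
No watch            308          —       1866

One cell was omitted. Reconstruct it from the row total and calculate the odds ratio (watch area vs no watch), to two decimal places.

0.21

The missing cell is in the unexposed row: 1866 − 308 = 1558.
So a = 153, b = 3624, c = 308, d = 1558.
OR = (a·d)/(b·c) = (153 × 1558) / (3624 × 308) = 238374 / 1116192 = 0.21356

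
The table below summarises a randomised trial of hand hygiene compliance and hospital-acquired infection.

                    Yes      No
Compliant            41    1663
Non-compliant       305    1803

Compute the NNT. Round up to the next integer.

Risk in treated group = 41/1704 = 0.02406; risk in control = 305/2108 = 0.14469.
Absolute risk reduction = 0.14469 − 0.02406 = 0.12063
NNT = 1 / ARR = 1 / 0.12063 = 8.290 → round up → 9

9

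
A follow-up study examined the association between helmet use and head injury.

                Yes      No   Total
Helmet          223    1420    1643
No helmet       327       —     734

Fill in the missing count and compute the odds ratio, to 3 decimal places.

0.195

The missing cell is in the unexposed row: 734 − 327 = 407.
So a = 223, b = 1420, c = 327, d = 407.
OR = (a·d)/(b·c) = (223 × 407) / (1420 × 327) = 90761 / 464340 = 0.19546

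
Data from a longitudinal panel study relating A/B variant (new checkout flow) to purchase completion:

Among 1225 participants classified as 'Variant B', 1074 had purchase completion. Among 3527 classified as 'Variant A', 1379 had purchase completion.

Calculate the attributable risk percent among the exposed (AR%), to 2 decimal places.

55.40

From the description: a = 1074, b = 151, c = 1379, d = 2148.
Risk in exposed = 1074/1225 = 0.87673; risk in unexposed = 1379/3527 = 0.39098.
RR = 0.87673/0.39098 = 2.24238
AR% = (RR − 1)/RR × 100 = (2.24238 − 1)/2.24238 × 100 = 55.4045%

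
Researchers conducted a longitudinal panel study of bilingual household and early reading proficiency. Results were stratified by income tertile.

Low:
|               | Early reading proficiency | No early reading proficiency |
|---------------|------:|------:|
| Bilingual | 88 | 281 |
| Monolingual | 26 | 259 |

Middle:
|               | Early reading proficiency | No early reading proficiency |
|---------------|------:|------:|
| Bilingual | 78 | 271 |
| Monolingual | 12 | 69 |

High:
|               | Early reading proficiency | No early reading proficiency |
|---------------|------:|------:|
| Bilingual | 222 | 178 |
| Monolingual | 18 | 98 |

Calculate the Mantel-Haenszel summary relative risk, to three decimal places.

RR_MH = Σ(aᵢ·n₀ᵢ/nᵢ) / Σ(cᵢ·n₁ᵢ/nᵢ), with n₁ᵢ = aᵢ+bᵢ (exposed), n₀ᵢ = cᵢ+dᵢ (unexposed), nᵢ = n₁ᵢ+n₀ᵢ.
Stratum 1 (Low): n₁ = 369, n₀ = 285, n = 654; a·n₀/n = 88·285/654 = 38.3486; c·n₁/n = 26·369/654 = 14.6697
Stratum 2 (Middle): n₁ = 349, n₀ = 81, n = 430; a·n₀/n = 78·81/430 = 14.6930; c·n₁/n = 12·349/430 = 9.7395
Stratum 3 (High): n₁ = 400, n₀ = 116, n = 516; a·n₀/n = 222·116/516 = 49.9070; c·n₁/n = 18·400/516 = 13.9535
RR_MH = (38.3486 + 14.6930 + 49.9070) / (14.6697 + 9.7395 + 13.9535) = 102.9486 / 38.3627 = 2.68356

2.684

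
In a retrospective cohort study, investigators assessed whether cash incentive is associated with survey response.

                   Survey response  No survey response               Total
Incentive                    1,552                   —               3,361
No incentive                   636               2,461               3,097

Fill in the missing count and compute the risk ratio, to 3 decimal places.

2.249

The missing cell is in the exposed row: 3361 − 1552 = 1809.
So a = 1552, b = 1809, c = 636, d = 2461.
RR = [a/(a+b)] / [c/(c+d)] = (1552/3361) / (636/3097) = 0.46177/0.20536 = 2.24857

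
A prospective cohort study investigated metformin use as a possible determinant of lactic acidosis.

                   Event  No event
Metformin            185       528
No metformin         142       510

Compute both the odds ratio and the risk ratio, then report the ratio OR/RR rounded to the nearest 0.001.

Cells: a = 185, b = 528, c = 142, d = 510.
OR = (185·510)/(528·142) = 94350/74976 = 1.25840
Risk in exposed = 185/713 = 0.25947; risk in unexposed = 142/652 = 0.21779; RR = 1.19136
OR/RR = 1.25840 / 1.19136 = 1.05628
The outcome is not rare, so the OR lies further from 1 than the RR.

1.056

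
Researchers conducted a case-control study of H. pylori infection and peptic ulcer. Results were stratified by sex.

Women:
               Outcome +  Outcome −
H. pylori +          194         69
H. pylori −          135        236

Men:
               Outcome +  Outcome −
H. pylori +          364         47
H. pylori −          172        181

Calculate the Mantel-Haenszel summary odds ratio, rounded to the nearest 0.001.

OR_MH = Σ(aᵢdᵢ/nᵢ) / Σ(bᵢcᵢ/nᵢ), where nᵢ is the stratum total.
Stratum 1 (Women): n = 634; a·d/n = 194·236/634 = 72.2145; b·c/n = 69·135/634 = 14.6924
Stratum 2 (Men): n = 764; a·d/n = 364·181/764 = 86.2356; b·c/n = 47·172/764 = 10.5812
OR_MH = (72.2145 + 86.2356) / (14.6924 + 10.5812) = 158.4501 / 25.2736 = 6.26940

6.269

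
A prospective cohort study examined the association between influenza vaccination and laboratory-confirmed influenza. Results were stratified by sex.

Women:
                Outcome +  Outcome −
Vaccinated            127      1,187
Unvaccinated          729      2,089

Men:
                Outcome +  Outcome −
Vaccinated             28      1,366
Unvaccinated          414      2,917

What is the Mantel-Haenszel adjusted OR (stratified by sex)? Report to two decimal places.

0.25

OR_MH = Σ(aᵢdᵢ/nᵢ) / Σ(bᵢcᵢ/nᵢ), where nᵢ is the stratum total.
Stratum 1 (Women): n = 4132; a·d/n = 127·2089/4132 = 64.2069; b·c/n = 1187·729/4132 = 209.4199
Stratum 2 (Men): n = 4725; a·d/n = 28·2917/4725 = 17.2859; b·c/n = 1366·414/4725 = 119.6876
OR_MH = (64.2069 + 17.2859) / (209.4199 + 119.6876) = 81.4928 / 329.1075 = 0.24762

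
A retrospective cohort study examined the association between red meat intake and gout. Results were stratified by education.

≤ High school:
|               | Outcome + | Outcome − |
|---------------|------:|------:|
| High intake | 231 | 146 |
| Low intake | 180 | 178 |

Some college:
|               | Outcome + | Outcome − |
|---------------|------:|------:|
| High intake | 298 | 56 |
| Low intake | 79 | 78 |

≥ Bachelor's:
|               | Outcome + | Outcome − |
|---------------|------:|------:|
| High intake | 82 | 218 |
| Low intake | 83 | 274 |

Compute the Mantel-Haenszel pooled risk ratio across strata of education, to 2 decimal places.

1.34

RR_MH = Σ(aᵢ·n₀ᵢ/nᵢ) / Σ(cᵢ·n₁ᵢ/nᵢ), with n₁ᵢ = aᵢ+bᵢ (exposed), n₀ᵢ = cᵢ+dᵢ (unexposed), nᵢ = n₁ᵢ+n₀ᵢ.
Stratum 1 (≤ High school): n₁ = 377, n₀ = 358, n = 735; a·n₀/n = 231·358/735 = 112.5143; c·n₁/n = 180·377/735 = 92.3265
Stratum 2 (Some college): n₁ = 354, n₀ = 157, n = 511; a·n₀/n = 298·157/511 = 91.5577; c·n₁/n = 79·354/511 = 54.7280
Stratum 3 (≥ Bachelor's): n₁ = 300, n₀ = 357, n = 657; a·n₀/n = 82·357/657 = 44.5571; c·n₁/n = 83·300/657 = 37.8995
RR_MH = (112.5143 + 91.5577 + 44.5571) / (92.3265 + 54.7280 + 37.8995) = 248.6291 / 184.9541 = 1.34427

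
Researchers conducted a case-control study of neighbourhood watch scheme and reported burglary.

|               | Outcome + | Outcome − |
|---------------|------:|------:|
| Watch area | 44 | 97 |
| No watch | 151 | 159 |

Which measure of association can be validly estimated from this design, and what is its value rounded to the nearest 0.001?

Cells: a = 44, b = 97, c = 151, d = 159.
This is a case-control study: participants were sampled on outcome status, so risks in the source population cannot be estimated directly — relative risk is not valid here. The odds ratio is the appropriate measure.
OR = (a·d)/(b·c) = (44 × 159) / (97 × 151) = 6996 / 14647 = 0.47764

0.478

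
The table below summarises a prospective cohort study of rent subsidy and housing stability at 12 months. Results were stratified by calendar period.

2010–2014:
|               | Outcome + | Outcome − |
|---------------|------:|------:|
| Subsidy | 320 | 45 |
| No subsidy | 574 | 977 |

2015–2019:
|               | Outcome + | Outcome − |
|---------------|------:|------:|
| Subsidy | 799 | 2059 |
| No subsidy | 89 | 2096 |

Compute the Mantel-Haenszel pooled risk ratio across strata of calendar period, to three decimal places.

RR_MH = Σ(aᵢ·n₀ᵢ/nᵢ) / Σ(cᵢ·n₁ᵢ/nᵢ), with n₁ᵢ = aᵢ+bᵢ (exposed), n₀ᵢ = cᵢ+dᵢ (unexposed), nᵢ = n₁ᵢ+n₀ᵢ.
Stratum 1 (2010–2014): n₁ = 365, n₀ = 1551, n = 1916; a·n₀/n = 320·1551/1916 = 259.0397; c·n₁/n = 574·365/1916 = 109.3476
Stratum 2 (2015–2019): n₁ = 2858, n₀ = 2185, n = 5043; a·n₀/n = 799·2185/5043 = 346.1858; c·n₁/n = 89·2858/5043 = 50.4386
RR_MH = (259.0397 + 346.1858) / (109.3476 + 50.4386) = 605.2255 / 159.7862 = 3.78772

3.788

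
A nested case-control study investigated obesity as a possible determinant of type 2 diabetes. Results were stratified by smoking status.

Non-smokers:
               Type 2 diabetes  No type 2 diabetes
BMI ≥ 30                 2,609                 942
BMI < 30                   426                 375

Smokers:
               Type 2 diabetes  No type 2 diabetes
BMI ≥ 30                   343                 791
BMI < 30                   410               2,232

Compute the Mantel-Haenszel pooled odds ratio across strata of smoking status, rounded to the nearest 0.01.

OR_MH = Σ(aᵢdᵢ/nᵢ) / Σ(bᵢcᵢ/nᵢ), where nᵢ is the stratum total.
Stratum 1 (Non-smokers): n = 4352; a·d/n = 2609·375/4352 = 224.8104; b·c/n = 942·426/4352 = 92.2086
Stratum 2 (Smokers): n = 3776; a·d/n = 343·2232/3776 = 202.7479; b·c/n = 791·410/3776 = 85.8872
OR_MH = (224.8104 + 202.7479) / (92.2086 + 85.8872) = 427.5583 / 178.0958 = 2.40072

2.40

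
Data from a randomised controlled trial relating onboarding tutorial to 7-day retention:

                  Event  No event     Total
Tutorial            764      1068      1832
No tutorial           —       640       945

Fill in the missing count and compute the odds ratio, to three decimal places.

1.501

The missing cell is in the unexposed row: 945 − 640 = 305.
So a = 764, b = 1068, c = 305, d = 640.
OR = (a·d)/(b·c) = (764 × 640) / (1068 × 305) = 488960 / 325740 = 1.50107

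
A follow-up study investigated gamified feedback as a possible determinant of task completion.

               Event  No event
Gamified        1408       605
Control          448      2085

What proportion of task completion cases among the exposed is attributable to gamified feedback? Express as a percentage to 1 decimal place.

74.7

Cells: a = 1408, b = 605, c = 448, d = 2085.
Risk in exposed = 1408/2013 = 0.69945; risk in unexposed = 448/2533 = 0.17687.
RR = 0.69945/0.17687 = 3.95472
AR% = (RR − 1)/RR × 100 = (3.95472 − 1)/3.95472 × 100 = 74.7138%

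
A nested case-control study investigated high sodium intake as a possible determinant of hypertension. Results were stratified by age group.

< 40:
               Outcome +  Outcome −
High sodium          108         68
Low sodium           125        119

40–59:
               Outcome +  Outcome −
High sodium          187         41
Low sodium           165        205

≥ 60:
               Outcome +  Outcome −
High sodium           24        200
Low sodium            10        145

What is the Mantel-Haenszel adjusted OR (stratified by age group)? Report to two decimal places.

OR_MH = Σ(aᵢdᵢ/nᵢ) / Σ(bᵢcᵢ/nᵢ), where nᵢ is the stratum total.
Stratum 1 (< 40): n = 420; a·d/n = 108·119/420 = 30.6000; b·c/n = 68·125/420 = 20.2381
Stratum 2 (40–59): n = 598; a·d/n = 187·205/598 = 64.1054; b·c/n = 41·165/598 = 11.3127
Stratum 3 (≥ 60): n = 379; a·d/n = 24·145/379 = 9.1821; b·c/n = 200·10/379 = 5.2770
OR_MH = (30.6000 + 64.1054 + 9.1821) / (20.2381 + 11.3127 + 5.2770) = 103.8874 / 36.8278 = 2.82089

2.82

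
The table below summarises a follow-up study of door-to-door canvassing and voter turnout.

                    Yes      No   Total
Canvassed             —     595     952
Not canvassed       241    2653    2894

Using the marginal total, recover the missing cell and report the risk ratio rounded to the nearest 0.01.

4.50

The missing cell is in the exposed row: 952 − 595 = 357.
So a = 357, b = 595, c = 241, d = 2653.
RR = [a/(a+b)] / [c/(c+d)] = (357/952) / (241/2894) = 0.37500/0.08328 = 4.50311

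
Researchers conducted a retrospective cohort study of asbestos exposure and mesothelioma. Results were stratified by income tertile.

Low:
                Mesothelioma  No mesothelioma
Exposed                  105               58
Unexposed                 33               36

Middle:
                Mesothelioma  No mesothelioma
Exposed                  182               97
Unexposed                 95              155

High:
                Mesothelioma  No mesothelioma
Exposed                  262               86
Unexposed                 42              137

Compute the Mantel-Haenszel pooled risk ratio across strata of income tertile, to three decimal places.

RR_MH = Σ(aᵢ·n₀ᵢ/nᵢ) / Σ(cᵢ·n₁ᵢ/nᵢ), with n₁ᵢ = aᵢ+bᵢ (exposed), n₀ᵢ = cᵢ+dᵢ (unexposed), nᵢ = n₁ᵢ+n₀ᵢ.
Stratum 1 (Low): n₁ = 163, n₀ = 69, n = 232; a·n₀/n = 105·69/232 = 31.2284; c·n₁/n = 33·163/232 = 23.1853
Stratum 2 (Middle): n₁ = 279, n₀ = 250, n = 529; a·n₀/n = 182·250/529 = 86.0113; c·n₁/n = 95·279/529 = 50.1040
Stratum 3 (High): n₁ = 348, n₀ = 179, n = 527; a·n₀/n = 262·179/527 = 88.9905; c·n₁/n = 42·348/527 = 27.7343
RR_MH = (31.2284 + 86.0113 + 88.9905) / (23.1853 + 50.1040 + 27.7343) = 206.2303 / 101.0237 = 2.04141

2.041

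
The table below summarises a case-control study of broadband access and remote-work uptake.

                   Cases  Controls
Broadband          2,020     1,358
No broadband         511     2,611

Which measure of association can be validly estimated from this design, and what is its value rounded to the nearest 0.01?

Cells: a = 2020, b = 1358, c = 511, d = 2611.
This is a case-control study: participants were sampled on outcome status, so risks in the source population cannot be estimated directly — relative risk is not valid here. The odds ratio is the appropriate measure.
OR = (a·d)/(b·c) = (2020 × 2611) / (1358 × 511) = 5274220 / 693938 = 7.60042

7.60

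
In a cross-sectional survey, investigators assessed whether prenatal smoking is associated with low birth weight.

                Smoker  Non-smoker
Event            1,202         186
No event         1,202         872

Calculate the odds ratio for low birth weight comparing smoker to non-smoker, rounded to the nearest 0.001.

Reading the table with exposure as columns: a = 1202 (Smoker, case), b = 1202 (Smoker, non-case), c = 186 (Non-smoker, case), d = 872.
OR = (a·d)/(b·c) = (1202 × 872) / (1202 × 186) = 1048144 / 223572 = 4.68817
The odds of low birth weight are about 4.69 times as high in the smoker group.

4.688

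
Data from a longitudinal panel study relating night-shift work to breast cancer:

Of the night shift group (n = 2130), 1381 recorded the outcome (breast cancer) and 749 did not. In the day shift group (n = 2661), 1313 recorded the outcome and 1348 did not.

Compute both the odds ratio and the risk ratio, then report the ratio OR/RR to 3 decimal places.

1.441

From the description: a = 1381, b = 749, c = 1313, d = 1348.
OR = (1381·1348)/(749·1313) = 1861588/983437 = 1.89294
Risk in exposed = 1381/2130 = 0.64836; risk in unexposed = 1313/2661 = 0.49342; RR = 1.31400
OR/RR = 1.89294 / 1.31400 = 1.44060
The outcome is not rare, so the OR lies further from 1 than the RR.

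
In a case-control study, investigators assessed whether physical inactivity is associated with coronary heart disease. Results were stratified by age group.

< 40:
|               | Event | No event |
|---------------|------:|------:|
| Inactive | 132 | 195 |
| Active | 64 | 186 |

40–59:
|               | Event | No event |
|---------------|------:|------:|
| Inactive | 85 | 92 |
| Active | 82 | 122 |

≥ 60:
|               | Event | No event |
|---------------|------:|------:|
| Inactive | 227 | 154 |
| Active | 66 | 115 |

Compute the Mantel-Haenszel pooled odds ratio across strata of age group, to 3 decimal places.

1.953

OR_MH = Σ(aᵢdᵢ/nᵢ) / Σ(bᵢcᵢ/nᵢ), where nᵢ is the stratum total.
Stratum 1 (< 40): n = 577; a·d/n = 132·186/577 = 42.5511; b·c/n = 195·64/577 = 21.6291
Stratum 2 (40–59): n = 381; a·d/n = 85·122/381 = 27.2178; b·c/n = 92·82/381 = 19.8005
Stratum 3 (≥ 60): n = 562; a·d/n = 227·115/562 = 46.4502; b·c/n = 154·66/562 = 18.0854
OR_MH = (42.5511 + 27.2178 + 46.4502) / (21.6291 + 19.8005 + 18.0854) = 116.2192 / 59.5151 = 1.95277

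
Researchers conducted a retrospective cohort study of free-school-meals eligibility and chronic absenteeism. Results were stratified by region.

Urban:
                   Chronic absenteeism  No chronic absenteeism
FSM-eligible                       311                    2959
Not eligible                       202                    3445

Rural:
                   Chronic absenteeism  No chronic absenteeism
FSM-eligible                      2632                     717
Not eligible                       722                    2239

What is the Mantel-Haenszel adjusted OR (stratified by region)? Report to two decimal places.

6.46

OR_MH = Σ(aᵢdᵢ/nᵢ) / Σ(bᵢcᵢ/nᵢ), where nᵢ is the stratum total.
Stratum 1 (Urban): n = 6917; a·d/n = 311·3445/6917 = 154.8930; b·c/n = 2959·202/6917 = 86.4129
Stratum 2 (Rural): n = 6310; a·d/n = 2632·2239/6310 = 933.9220; b·c/n = 717·722/6310 = 82.0403
OR_MH = (154.8930 + 933.9220) / (86.4129 + 82.0403) = 1088.8150 / 168.4531 = 6.46361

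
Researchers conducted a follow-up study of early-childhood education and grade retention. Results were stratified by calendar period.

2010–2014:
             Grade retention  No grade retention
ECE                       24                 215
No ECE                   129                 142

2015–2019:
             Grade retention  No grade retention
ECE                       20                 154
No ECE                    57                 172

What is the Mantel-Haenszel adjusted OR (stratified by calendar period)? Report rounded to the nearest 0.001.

OR_MH = Σ(aᵢdᵢ/nᵢ) / Σ(bᵢcᵢ/nᵢ), where nᵢ is the stratum total.
Stratum 1 (2010–2014): n = 510; a·d/n = 24·142/510 = 6.6824; b·c/n = 215·129/510 = 54.3824
Stratum 2 (2015–2019): n = 403; a·d/n = 20·172/403 = 8.5360; b·c/n = 154·57/403 = 21.7816
OR_MH = (6.6824 + 8.5360) / (54.3824 + 21.7816) = 15.2183 / 76.1640 = 0.19981

0.200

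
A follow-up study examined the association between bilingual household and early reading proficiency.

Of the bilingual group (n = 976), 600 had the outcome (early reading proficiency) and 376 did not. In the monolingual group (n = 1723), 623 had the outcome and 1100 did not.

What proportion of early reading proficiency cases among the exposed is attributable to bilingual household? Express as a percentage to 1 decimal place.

41.2

From the description: a = 600, b = 376, c = 623, d = 1100.
Risk in exposed = 600/976 = 0.61475; risk in unexposed = 623/1723 = 0.36158.
RR = 0.61475/0.36158 = 1.70019
AR% = (RR − 1)/RR × 100 = (1.70019 − 1)/1.70019 × 100 = 41.1832%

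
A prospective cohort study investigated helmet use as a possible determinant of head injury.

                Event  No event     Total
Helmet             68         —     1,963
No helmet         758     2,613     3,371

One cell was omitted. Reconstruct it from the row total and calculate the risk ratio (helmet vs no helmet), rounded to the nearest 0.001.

0.154

The missing cell is in the exposed row: 1963 − 68 = 1895.
So a = 68, b = 1895, c = 758, d = 2613.
RR = [a/(a+b)] / [c/(c+d)] = (68/1963) / (758/3371) = 0.03464/0.22486 = 0.15406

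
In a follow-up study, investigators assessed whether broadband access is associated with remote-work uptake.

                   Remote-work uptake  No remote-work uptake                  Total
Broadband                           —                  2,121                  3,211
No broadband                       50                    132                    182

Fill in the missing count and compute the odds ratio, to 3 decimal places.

1.357

The missing cell is in the exposed row: 3211 − 2121 = 1090.
So a = 1090, b = 2121, c = 50, d = 132.
OR = (a·d)/(b·c) = (1090 × 132) / (2121 × 50) = 143880 / 106050 = 1.35672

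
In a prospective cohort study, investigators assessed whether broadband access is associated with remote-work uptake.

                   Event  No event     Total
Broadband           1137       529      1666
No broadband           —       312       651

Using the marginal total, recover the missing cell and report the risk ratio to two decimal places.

1.31

The missing cell is in the unexposed row: 651 − 312 = 339.
So a = 1137, b = 529, c = 339, d = 312.
RR = [a/(a+b)] / [c/(c+d)] = (1137/1666) / (339/651) = 0.68247/0.52074 = 1.31059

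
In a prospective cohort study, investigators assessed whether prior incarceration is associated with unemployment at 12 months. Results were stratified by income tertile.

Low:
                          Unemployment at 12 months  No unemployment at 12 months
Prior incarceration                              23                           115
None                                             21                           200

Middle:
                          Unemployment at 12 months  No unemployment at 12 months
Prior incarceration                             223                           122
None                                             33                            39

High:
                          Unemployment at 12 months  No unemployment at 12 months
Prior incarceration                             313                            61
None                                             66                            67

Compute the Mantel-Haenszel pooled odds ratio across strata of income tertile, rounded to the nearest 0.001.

OR_MH = Σ(aᵢdᵢ/nᵢ) / Σ(bᵢcᵢ/nᵢ), where nᵢ is the stratum total.
Stratum 1 (Low): n = 359; a·d/n = 23·200/359 = 12.8134; b·c/n = 115·21/359 = 6.7270
Stratum 2 (Middle): n = 417; a·d/n = 223·39/417 = 20.8561; b·c/n = 122·33/417 = 9.6547
Stratum 3 (High): n = 507; a·d/n = 313·67/507 = 41.3629; b·c/n = 61·66/507 = 7.9408
OR_MH = (12.8134 + 20.8561 + 41.3629) / (6.7270 + 9.6547 + 7.9408) = 75.0324 / 24.3225 = 3.08489

3.085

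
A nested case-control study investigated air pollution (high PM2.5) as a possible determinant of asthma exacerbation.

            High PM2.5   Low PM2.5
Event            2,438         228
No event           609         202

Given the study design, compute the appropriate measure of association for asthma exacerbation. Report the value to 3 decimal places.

Reading the table with exposure as columns: a = 2438 (High PM2.5, case), b = 609 (High PM2.5, non-case), c = 228 (Low PM2.5, case), d = 202.
This is a nested case-control study: participants were sampled on outcome status, so risks in the source population cannot be estimated directly — relative risk is not valid here. The odds ratio is the appropriate measure.
OR = (a·d)/(b·c) = (2438 × 202) / (609 × 228) = 492476 / 138852 = 3.54677

3.547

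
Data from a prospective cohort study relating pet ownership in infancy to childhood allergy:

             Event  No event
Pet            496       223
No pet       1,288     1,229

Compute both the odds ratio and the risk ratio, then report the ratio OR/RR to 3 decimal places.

1.574

Cells: a = 496, b = 223, c = 1288, d = 1229.
OR = (496·1229)/(223·1288) = 609584/287224 = 2.12233
Risk in exposed = 496/719 = 0.68985; risk in unexposed = 1288/2517 = 0.51172; RR = 1.34809
OR/RR = 2.12233 / 1.34809 = 1.57432
The outcome is not rare, so the OR lies further from 1 than the RR.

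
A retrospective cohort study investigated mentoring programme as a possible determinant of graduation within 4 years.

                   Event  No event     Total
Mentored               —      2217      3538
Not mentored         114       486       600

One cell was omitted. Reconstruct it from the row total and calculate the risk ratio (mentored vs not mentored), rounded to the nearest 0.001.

1.965

The missing cell is in the exposed row: 3538 − 2217 = 1321.
So a = 1321, b = 2217, c = 114, d = 486.
RR = [a/(a+b)] / [c/(c+d)] = (1321/3538) / (114/600) = 0.37337/0.19000 = 1.96513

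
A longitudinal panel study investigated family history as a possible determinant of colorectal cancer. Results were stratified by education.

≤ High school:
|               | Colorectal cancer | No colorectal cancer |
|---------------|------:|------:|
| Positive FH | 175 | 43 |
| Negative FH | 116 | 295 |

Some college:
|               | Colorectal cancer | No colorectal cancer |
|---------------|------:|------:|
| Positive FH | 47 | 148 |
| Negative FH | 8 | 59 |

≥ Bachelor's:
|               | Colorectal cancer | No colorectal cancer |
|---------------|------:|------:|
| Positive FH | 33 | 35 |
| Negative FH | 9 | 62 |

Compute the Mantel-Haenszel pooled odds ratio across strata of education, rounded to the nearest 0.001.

OR_MH = Σ(aᵢdᵢ/nᵢ) / Σ(bᵢcᵢ/nᵢ), where nᵢ is the stratum total.
Stratum 1 (≤ High school): n = 629; a·d/n = 175·295/629 = 82.0747; b·c/n = 43·116/629 = 7.9300
Stratum 2 (Some college): n = 262; a·d/n = 47·59/262 = 10.5840; b·c/n = 148·8/262 = 4.5191
Stratum 3 (≥ Bachelor's): n = 139; a·d/n = 33·62/139 = 14.7194; b·c/n = 35·9/139 = 2.2662
OR_MH = (82.0747 + 10.5840 + 14.7194) / (7.9300 + 4.5191 + 2.2662) = 107.3781 / 14.7153 = 7.29703

7.297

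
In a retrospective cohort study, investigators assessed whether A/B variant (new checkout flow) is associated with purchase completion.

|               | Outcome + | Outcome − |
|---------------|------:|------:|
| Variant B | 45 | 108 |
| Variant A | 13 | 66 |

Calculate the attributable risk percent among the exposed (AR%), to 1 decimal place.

44.1

Cells: a = 45, b = 108, c = 13, d = 66.
Risk in exposed = 45/153 = 0.29412; risk in unexposed = 13/79 = 0.16456.
RR = 0.29412/0.16456 = 1.78733
AR% = (RR − 1)/RR × 100 = (1.78733 − 1)/1.78733 × 100 = 44.0506%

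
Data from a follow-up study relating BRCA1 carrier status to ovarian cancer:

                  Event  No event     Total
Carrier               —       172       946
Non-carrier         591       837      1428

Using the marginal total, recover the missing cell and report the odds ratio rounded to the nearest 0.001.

6.373

The missing cell is in the exposed row: 946 − 172 = 774.
So a = 774, b = 172, c = 591, d = 837.
OR = (a·d)/(b·c) = (774 × 837) / (172 × 591) = 647838 / 101652 = 6.37310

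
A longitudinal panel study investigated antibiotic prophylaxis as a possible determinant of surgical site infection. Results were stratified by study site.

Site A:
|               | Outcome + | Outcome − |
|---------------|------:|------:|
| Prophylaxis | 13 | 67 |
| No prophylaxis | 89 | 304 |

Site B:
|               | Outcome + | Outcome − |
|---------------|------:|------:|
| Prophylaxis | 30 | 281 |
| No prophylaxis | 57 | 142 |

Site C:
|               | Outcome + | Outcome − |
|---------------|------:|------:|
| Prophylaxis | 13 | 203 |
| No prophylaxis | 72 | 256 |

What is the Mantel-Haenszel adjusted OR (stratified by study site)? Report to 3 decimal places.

OR_MH = Σ(aᵢdᵢ/nᵢ) / Σ(bᵢcᵢ/nᵢ), where nᵢ is the stratum total.
Stratum 1 (Site A): n = 473; a·d/n = 13·304/473 = 8.3552; b·c/n = 67·89/473 = 12.6068
Stratum 2 (Site B): n = 510; a·d/n = 30·142/510 = 8.3529; b·c/n = 281·57/510 = 31.4059
Stratum 3 (Site C): n = 544; a·d/n = 13·256/544 = 6.1176; b·c/n = 203·72/544 = 26.8676
OR_MH = (8.3552 + 8.3529 + 6.1176) / (12.6068 + 31.4059 + 26.8676) = 22.8258 / 70.8803 = 0.32203

0.322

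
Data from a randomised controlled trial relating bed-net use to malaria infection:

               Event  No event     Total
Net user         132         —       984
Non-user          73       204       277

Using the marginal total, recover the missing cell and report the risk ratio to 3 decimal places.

0.509

The missing cell is in the exposed row: 984 − 132 = 852.
So a = 132, b = 852, c = 73, d = 204.
RR = [a/(a+b)] / [c/(c+d)] = (132/984) / (73/277) = 0.13415/0.26354 = 0.50902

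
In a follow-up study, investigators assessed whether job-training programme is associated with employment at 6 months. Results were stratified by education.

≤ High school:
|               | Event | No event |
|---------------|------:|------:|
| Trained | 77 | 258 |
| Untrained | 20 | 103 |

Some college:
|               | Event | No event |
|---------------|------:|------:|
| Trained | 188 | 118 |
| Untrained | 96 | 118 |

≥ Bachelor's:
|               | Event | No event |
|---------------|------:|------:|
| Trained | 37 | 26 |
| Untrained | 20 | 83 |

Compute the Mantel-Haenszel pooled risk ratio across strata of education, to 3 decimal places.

RR_MH = Σ(aᵢ·n₀ᵢ/nᵢ) / Σ(cᵢ·n₁ᵢ/nᵢ), with n₁ᵢ = aᵢ+bᵢ (exposed), n₀ᵢ = cᵢ+dᵢ (unexposed), nᵢ = n₁ᵢ+n₀ᵢ.
Stratum 1 (≤ High school): n₁ = 335, n₀ = 123, n = 458; a·n₀/n = 77·123/458 = 20.6790; c·n₁/n = 20·335/458 = 14.6288
Stratum 2 (Some college): n₁ = 306, n₀ = 214, n = 520; a·n₀/n = 188·214/520 = 77.3692; c·n₁/n = 96·306/520 = 56.4923
Stratum 3 (≥ Bachelor's): n₁ = 63, n₀ = 103, n = 166; a·n₀/n = 37·103/166 = 22.9578; c·n₁/n = 20·63/166 = 7.5904
RR_MH = (20.6790 + 77.3692 + 22.9578) / (14.6288 + 56.4923 + 7.5904) = 121.0061 / 78.7115 = 1.53734

1.537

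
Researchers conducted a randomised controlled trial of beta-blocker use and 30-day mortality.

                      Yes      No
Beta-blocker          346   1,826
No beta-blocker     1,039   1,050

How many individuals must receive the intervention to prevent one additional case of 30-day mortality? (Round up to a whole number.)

Risk in treated group = 346/2172 = 0.15930; risk in control = 1039/2089 = 0.49737.
Absolute risk reduction = 0.49737 − 0.15930 = 0.33807
NNT = 1 / ARR = 1 / 0.33807 = 2.958 → round up → 3

3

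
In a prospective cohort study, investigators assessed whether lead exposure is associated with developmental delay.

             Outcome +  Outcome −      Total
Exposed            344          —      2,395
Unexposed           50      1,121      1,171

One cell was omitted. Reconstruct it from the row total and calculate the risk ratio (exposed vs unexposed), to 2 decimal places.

3.36

The missing cell is in the exposed row: 2395 − 344 = 2051.
So a = 344, b = 2051, c = 50, d = 1121.
RR = [a/(a+b)] / [c/(c+d)] = (344/2395) / (50/1171) = 0.14363/0.04270 = 3.36387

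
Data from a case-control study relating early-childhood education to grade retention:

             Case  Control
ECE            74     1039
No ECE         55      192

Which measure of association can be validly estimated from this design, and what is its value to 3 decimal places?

Cells: a = 74, b = 1039, c = 55, d = 192.
This is a case-control study: participants were sampled on outcome status, so risks in the source population cannot be estimated directly — relative risk is not valid here. The odds ratio is the appropriate measure.
OR = (a·d)/(b·c) = (74 × 192) / (1039 × 55) = 14208 / 57145 = 0.24863

0.249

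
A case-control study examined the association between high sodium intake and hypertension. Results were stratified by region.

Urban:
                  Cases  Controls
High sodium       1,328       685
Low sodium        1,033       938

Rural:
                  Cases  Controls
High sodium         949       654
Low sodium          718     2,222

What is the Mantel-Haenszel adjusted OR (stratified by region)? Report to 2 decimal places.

2.76

OR_MH = Σ(aᵢdᵢ/nᵢ) / Σ(bᵢcᵢ/nᵢ), where nᵢ is the stratum total.
Stratum 1 (Urban): n = 3984; a·d/n = 1328·938/3984 = 312.6667; b·c/n = 685·1033/3984 = 177.6117
Stratum 2 (Rural): n = 4543; a·d/n = 949·2222/4543 = 464.1598; b·c/n = 654·718/4543 = 103.3617
OR_MH = (312.6667 + 464.1598) / (177.6117 + 103.3617) = 776.8265 / 280.9734 = 2.76477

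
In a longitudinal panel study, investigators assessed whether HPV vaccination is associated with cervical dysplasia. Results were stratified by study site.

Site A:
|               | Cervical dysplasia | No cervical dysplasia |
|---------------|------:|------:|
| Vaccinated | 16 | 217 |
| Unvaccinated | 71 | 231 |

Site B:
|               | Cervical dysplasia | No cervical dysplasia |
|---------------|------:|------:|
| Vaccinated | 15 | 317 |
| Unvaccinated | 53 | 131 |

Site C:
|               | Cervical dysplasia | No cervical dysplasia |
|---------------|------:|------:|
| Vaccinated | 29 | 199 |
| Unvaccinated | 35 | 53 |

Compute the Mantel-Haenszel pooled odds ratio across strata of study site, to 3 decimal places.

0.187

OR_MH = Σ(aᵢdᵢ/nᵢ) / Σ(bᵢcᵢ/nᵢ), where nᵢ is the stratum total.
Stratum 1 (Site A): n = 535; a·d/n = 16·231/535 = 6.9084; b·c/n = 217·71/535 = 28.7981
Stratum 2 (Site B): n = 516; a·d/n = 15·131/516 = 3.8081; b·c/n = 317·53/516 = 32.5601
Stratum 3 (Site C): n = 316; a·d/n = 29·53/316 = 4.8639; b·c/n = 199·35/316 = 22.0411
OR_MH = (6.9084 + 3.8081 + 4.8639) / (28.7981 + 32.5601 + 22.0411) = 15.5805 / 83.3993 = 0.18682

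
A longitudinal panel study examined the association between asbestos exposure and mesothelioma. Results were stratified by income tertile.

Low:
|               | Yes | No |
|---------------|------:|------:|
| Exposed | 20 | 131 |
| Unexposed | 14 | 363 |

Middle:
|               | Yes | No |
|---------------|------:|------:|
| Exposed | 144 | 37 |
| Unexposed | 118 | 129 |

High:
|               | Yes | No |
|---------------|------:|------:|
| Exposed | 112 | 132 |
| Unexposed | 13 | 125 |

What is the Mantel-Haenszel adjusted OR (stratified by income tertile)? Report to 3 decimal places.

OR_MH = Σ(aᵢdᵢ/nᵢ) / Σ(bᵢcᵢ/nᵢ), where nᵢ is the stratum total.
Stratum 1 (Low): n = 528; a·d/n = 20·363/528 = 13.7500; b·c/n = 131·14/528 = 3.4735
Stratum 2 (Middle): n = 428; a·d/n = 144·129/428 = 43.4019; b·c/n = 37·118/428 = 10.2009
Stratum 3 (High): n = 382; a·d/n = 112·125/382 = 36.6492; b·c/n = 132·13/382 = 4.4921
OR_MH = (13.7500 + 43.4019 + 36.6492) / (3.4735 + 10.2009 + 4.4921) = 93.8011 / 18.1666 = 5.16339

5.163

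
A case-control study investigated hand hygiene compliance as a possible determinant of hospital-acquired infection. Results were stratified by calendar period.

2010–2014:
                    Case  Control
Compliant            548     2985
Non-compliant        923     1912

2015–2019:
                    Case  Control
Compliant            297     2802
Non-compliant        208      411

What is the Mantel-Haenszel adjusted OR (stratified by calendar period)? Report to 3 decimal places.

OR_MH = Σ(aᵢdᵢ/nᵢ) / Σ(bᵢcᵢ/nᵢ), where nᵢ is the stratum total.
Stratum 1 (2010–2014): n = 6368; a·d/n = 548·1912/6368 = 164.5377; b·c/n = 2985·923/6368 = 432.6562
Stratum 2 (2015–2019): n = 3718; a·d/n = 297·411/3718 = 32.8314; b·c/n = 2802·208/3718 = 156.7552
OR_MH = (164.5377 + 32.8314) / (432.6562 + 156.7552) = 197.3690 / 589.4115 = 0.33486

0.335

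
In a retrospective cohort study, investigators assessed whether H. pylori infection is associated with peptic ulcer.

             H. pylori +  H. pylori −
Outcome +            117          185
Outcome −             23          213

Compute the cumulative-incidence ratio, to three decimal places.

Reading the table with exposure as columns: a = 117 (H. pylori +, case), b = 23 (H. pylori +, non-case), c = 185 (H. pylori −, case), d = 213.
Risk in exposed = 117/140 = 0.83571; risk in unexposed = 185/398 = 0.46482.
RR = 0.83571 / 0.46482 = 1.79792
The risk among the exposed is 1.80 times that among the unexposed.

1.798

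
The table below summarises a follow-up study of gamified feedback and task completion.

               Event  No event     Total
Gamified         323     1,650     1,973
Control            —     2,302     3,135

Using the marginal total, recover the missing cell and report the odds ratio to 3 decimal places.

The missing cell is in the unexposed row: 3135 − 2302 = 833.
So a = 323, b = 1650, c = 833, d = 2302.
OR = (a·d)/(b·c) = (323 × 2302) / (1650 × 833) = 743546 / 1374450 = 0.54098

0.541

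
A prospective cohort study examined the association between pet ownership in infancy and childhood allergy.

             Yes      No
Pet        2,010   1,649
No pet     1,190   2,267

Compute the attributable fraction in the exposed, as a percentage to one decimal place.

Cells: a = 2010, b = 1649, c = 1190, d = 2267.
Risk in exposed = 2010/3659 = 0.54933; risk in unexposed = 1190/3457 = 0.34423.
RR = 0.54933/0.34423 = 1.59583
AR% = (RR − 1)/RR × 100 = (1.59583 − 1)/1.59583 × 100 = 37.3366%

37.3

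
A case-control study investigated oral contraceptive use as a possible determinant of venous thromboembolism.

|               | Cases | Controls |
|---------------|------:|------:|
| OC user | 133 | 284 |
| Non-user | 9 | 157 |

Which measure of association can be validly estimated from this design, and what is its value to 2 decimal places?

8.17

Cells: a = 133, b = 284, c = 9, d = 157.
This is a case-control study: participants were sampled on outcome status, so risks in the source population cannot be estimated directly — relative risk is not valid here. The odds ratio is the appropriate measure.
OR = (a·d)/(b·c) = (133 × 157) / (284 × 9) = 20881 / 2556 = 8.16941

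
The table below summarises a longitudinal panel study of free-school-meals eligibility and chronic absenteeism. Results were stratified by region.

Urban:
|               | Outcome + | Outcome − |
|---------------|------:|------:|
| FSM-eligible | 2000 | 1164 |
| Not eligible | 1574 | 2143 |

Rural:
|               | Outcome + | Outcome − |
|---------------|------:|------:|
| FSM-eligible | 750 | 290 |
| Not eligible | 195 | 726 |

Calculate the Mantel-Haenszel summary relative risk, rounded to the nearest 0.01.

RR_MH = Σ(aᵢ·n₀ᵢ/nᵢ) / Σ(cᵢ·n₁ᵢ/nᵢ), with n₁ᵢ = aᵢ+bᵢ (exposed), n₀ᵢ = cᵢ+dᵢ (unexposed), nᵢ = n₁ᵢ+n₀ᵢ.
Stratum 1 (Urban): n₁ = 3164, n₀ = 3717, n = 6881; a·n₀/n = 2000·3717/6881 = 1080.3662; c·n₁/n = 1574·3164/6881 = 723.7518
Stratum 2 (Rural): n₁ = 1040, n₀ = 921, n = 1961; a·n₀/n = 750·921/1961 = 352.2438; c·n₁/n = 195·1040/1961 = 103.4166
RR_MH = (1080.3662 + 352.2438) / (723.7518 + 103.4166) = 1432.6100 / 827.1684 = 1.73194

1.73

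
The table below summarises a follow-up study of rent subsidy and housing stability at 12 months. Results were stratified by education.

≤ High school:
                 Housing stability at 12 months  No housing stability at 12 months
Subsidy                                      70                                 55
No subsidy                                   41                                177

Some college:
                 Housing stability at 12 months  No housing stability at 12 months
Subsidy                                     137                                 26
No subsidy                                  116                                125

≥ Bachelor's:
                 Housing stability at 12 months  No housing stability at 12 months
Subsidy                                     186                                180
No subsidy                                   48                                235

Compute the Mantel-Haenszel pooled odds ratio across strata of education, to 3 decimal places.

5.333

OR_MH = Σ(aᵢdᵢ/nᵢ) / Σ(bᵢcᵢ/nᵢ), where nᵢ is the stratum total.
Stratum 1 (≤ High school): n = 343; a·d/n = 70·177/343 = 36.1224; b·c/n = 55·41/343 = 6.5743
Stratum 2 (Some college): n = 404; a·d/n = 137·125/404 = 42.3886; b·c/n = 26·116/404 = 7.4653
Stratum 3 (≥ Bachelor's): n = 649; a·d/n = 186·235/649 = 67.3498; b·c/n = 180·48/649 = 13.3128
OR_MH = (36.1224 + 42.3886 + 67.3498) / (6.5743 + 7.4653 + 13.3128) = 145.8608 / 27.3525 = 5.33264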